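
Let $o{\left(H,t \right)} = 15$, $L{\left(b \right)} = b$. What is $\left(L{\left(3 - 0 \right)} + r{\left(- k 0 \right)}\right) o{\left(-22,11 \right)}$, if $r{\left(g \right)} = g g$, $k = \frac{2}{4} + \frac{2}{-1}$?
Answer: $45$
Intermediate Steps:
$k = - \frac{3}{2}$ ($k = 2 \cdot \frac{1}{4} + 2 \left(-1\right) = \frac{1}{2} - 2 = - \frac{3}{2} \approx -1.5$)
$r{\left(g \right)} = g^{2}$
$\left(L{\left(3 - 0 \right)} + r{\left(- k 0 \right)}\right) o{\left(-22,11 \right)} = \left(\left(3 - 0\right) + \left(\left(-1\right) \left(- \frac{3}{2}\right) 0\right)^{2}\right) 15 = \left(\left(3 + 0\right) + \left(\frac{3}{2} \cdot 0\right)^{2}\right) 15 = \left(3 + 0^{2}\right) 15 = \left(3 + 0\right) 15 = 3 \cdot 15 = 45$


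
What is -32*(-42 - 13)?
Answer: 1760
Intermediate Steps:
-32*(-42 - 13) = -32*(-55) = 1760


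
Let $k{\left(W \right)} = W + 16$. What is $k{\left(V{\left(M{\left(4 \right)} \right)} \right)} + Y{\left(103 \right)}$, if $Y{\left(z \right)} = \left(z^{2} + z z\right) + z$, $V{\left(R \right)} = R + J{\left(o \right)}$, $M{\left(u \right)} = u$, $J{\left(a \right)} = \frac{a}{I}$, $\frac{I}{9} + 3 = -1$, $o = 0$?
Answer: $21341$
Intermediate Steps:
$I = -36$ ($I = -27 + 9 \left(-1\right) = -27 - 9 = -36$)
$J{\left(a \right)} = - \frac{a}{36}$ ($J{\left(a \right)} = \frac{a}{-36} = a \left(- \frac{1}{36}\right) = - \frac{a}{36}$)
$V{\left(R \right)} = R$ ($V{\left(R \right)} = R - 0 = R + 0 = R$)
$k{\left(W \right)} = 16 + W$
$Y{\left(z \right)} = z + 2 z^{2}$ ($Y{\left(z \right)} = \left(z^{2} + z^{2}\right) + z = 2 z^{2} + z = z + 2 z^{2}$)
$k{\left(V{\left(M{\left(4 \right)} \right)} \right)} + Y{\left(103 \right)} = \left(16 + 4\right) + 103 \left(1 + 2 \cdot 103\right) = 20 + 103 \left(1 + 206\right) = 20 + 103 \cdot 207 = 20 + 21321 = 21341$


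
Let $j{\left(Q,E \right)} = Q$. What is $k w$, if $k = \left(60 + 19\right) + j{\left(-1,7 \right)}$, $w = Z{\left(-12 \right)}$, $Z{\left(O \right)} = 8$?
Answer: $624$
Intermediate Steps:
$w = 8$
$k = 78$ ($k = \left(60 + 19\right) - 1 = 79 - 1 = 78$)
$k w = 78 \cdot 8 = 624$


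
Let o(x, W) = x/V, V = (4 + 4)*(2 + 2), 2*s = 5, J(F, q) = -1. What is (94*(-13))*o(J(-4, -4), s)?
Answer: 611/16 ≈ 38.188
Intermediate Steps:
s = 5/2 (s = (½)*5 = 5/2 ≈ 2.5000)
V = 32 (V = 8*4 = 32)
o(x, W) = x/32
(94*(-13))*o(J(-4, -4), s) = (94*(-13))*((1/32)*(-1)) = -1222*(-1/32) = 611/16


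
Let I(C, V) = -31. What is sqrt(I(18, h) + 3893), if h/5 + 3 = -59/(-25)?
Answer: sqrt(3862) ≈ 62.145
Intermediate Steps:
h = -16/5 (h = -15 + 5*(-59/(-25)) = -15 + 5*(-59*(-1/25)) = -15 + 5*(59/25) = -15 + 59/5 = -16/5 ≈ -3.2000)
sqrt(I(18, h) + 3893) = sqrt(-31 + 3893) = sqrt(3862)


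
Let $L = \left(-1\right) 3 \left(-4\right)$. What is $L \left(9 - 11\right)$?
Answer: $-24$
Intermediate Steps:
$L = 12$ ($L = \left(-3\right) \left(-4\right) = 12$)
$L \left(9 - 11\right) = 12 \left(9 - 11\right) = 12 \left(-2\right) = -24$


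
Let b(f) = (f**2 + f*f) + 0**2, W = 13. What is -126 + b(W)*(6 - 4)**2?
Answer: 1226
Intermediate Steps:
b(f) = 2*f**2 (b(f) = (f**2 + f**2) + 0 = 2*f**2 + 0 = 2*f**2)
-126 + b(W)*(6 - 4)**2 = -126 + (2*13**2)*(6 - 4)**2 = -126 + (2*169)*2**2 = -126 + 338*4 = -126 + 1352 = 1226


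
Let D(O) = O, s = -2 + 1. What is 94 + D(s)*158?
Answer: -64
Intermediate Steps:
s = -1
94 + D(s)*158 = 94 - 1*158 = 94 - 158 = -64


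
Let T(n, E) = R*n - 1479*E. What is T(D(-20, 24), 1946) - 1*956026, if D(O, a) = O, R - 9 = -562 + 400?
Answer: -3831100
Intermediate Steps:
R = -153 (R = 9 + (-562 + 400) = 9 - 162 = -153)
T(n, E) = -1479*E - 153*n (T(n, E) = -153*n - 1479*E = -1479*E - 153*n)
T(D(-20, 24), 1946) - 1*956026 = (-1479*1946 - 153*(-20)) - 1*956026 = (-2878134 + 3060) - 956026 = -2875074 - 956026 = -3831100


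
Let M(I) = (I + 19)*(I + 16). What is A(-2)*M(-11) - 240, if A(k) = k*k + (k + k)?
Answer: -240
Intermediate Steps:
M(I) = (16 + I)*(19 + I) (M(I) = (19 + I)*(16 + I) = (16 + I)*(19 + I))
A(k) = k² + 2*k
A(-2)*M(-11) - 240 = (-2*(2 - 2))*(304 + (-11)² + 35*(-11)) - 240 = (-2*0)*(304 + 121 - 385) - 240 = 0*40 - 240 = 0 - 240 = -240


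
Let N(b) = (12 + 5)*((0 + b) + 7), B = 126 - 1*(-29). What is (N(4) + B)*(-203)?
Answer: -69426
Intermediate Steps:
B = 155 (B = 126 + 29 = 155)
N(b) = 119 + 17*b (N(b) = 17*(b + 7) = 17*(7 + b) = 119 + 17*b)
(N(4) + B)*(-203) = ((119 + 17*4) + 155)*(-203) = ((119 + 68) + 155)*(-203) = (187 + 155)*(-203) = 342*(-203) = -69426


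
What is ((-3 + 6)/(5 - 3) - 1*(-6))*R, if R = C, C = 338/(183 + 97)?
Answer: 507/56 ≈ 9.0536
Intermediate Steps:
C = 169/140 (C = 338/280 = 338*(1/280) = 169/140 ≈ 1.2071)
R = 169/140 ≈ 1.2071
((-3 + 6)/(5 - 3) - 1*(-6))*R = ((-3 + 6)/(5 - 3) - 1*(-6))*(169/140) = (3/2 + 6)*(169/140) = (15/2)*(169/140) = 507/56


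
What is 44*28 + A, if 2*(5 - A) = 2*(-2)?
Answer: 1239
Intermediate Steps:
A = 7 (A = 5 - (-2) = 5 - ½*(-4) = 5 + 2 = 7)
44*28 + A = 44*28 + 7 = 1232 + 7 = 1239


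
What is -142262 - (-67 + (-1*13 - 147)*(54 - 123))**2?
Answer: -120548991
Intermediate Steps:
-142262 - (-67 + (-1*13 - 147)*(54 - 123))**2 = -142262 - (-67 + (-13 - 147)*(-69))**2 = -142262 - (-67 - 160*(-69))**2 = -142262 - (-67 + 11040)**2 = -142262 - 1*10973**2 = -142262 - 1*120406729 = -142262 - 120406729 = -120548991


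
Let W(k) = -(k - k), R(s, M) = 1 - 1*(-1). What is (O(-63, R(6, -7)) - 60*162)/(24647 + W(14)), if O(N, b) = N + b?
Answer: -9781/24647 ≈ -0.39684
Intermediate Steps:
R(s, M) = 2 (R(s, M) = 1 + 1 = 2)
W(k) = 0 (W(k) = -1*0 = 0)
(O(-63, R(6, -7)) - 60*162)/(24647 + W(14)) = ((-63 + 2) - 60*162)/(24647 + 0) = (-61 - 9720)/24647 = -9781*1/24647 = -9781/24647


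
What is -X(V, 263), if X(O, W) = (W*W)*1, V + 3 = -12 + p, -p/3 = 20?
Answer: -69169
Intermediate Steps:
p = -60 (p = -3*20 = -60)
V = -75 (V = -3 + (-12 - 60) = -3 - 72 = -75)
X(O, W) = W² (X(O, W) = W²*1 = W²)
-X(V, 263) = -1*263² = -1*69169 = -69169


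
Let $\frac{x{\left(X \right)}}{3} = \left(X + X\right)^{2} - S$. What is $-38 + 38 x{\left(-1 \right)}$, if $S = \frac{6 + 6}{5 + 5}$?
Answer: $\frac{1406}{5} \approx 281.2$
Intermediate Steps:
$S = \frac{6}{5}$ ($S = \frac{12}{10} = 12 \cdot \frac{1}{10} = \frac{6}{5} \approx 1.2$)
$x{\left(X \right)} = - \frac{18}{5} + 12 X^{2}$ ($x{\left(X \right)} = 3 \left(\left(X + X\right)^{2} - \frac{6}{5}\right) = 3 \left(\left(2 X\right)^{2} - \frac{6}{5}\right) = 3 \left(4 X^{2} - \frac{6}{5}\right) = 3 \left(- \frac{6}{5} + 4 X^{2}\right) = - \frac{18}{5} + 12 X^{2}$)
$-38 + 38 x{\left(-1 \right)} = -38 + 38 \left(- \frac{18}{5} + 12 \left(-1\right)^{2}\right) = -38 + 38 \left(- \frac{18}{5} + 12 \cdot 1\right) = -38 + 38 \left(- \frac{18}{5} + 12\right) = -38 + 38 \cdot \frac{42}{5} = -38 + \frac{1596}{5} = \frac{1406}{5}$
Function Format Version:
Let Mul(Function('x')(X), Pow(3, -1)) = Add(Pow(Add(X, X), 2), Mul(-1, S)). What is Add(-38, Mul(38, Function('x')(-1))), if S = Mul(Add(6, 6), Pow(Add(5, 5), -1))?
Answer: Rational(1406, 5) ≈ 281.20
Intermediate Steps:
S = Rational(6, 5) (S = Mul(12, Pow(10, -1)) = Mul(12, Rational(1, 10)) = Rational(6, 5) ≈ 1.2000)
Function('x')(X) = Add(Rational(-18, 5), Mul(12, Pow(X, 2))) (Function('x')(X) = Mul(3, Add(Pow(Add(X, X), 2), Mul(-1, Rational(6, 5)))) = Mul(3, Add(Pow(Mul(2, X), 2), Rational(-6, 5))) = Mul(3, Add(Mul(4, Pow(X, 2)), Rational(-6, 5))) = Mul(3, Add(Rational(-6, 5), Mul(4, Pow(X, 2)))) = Add(Rational(-18, 5), Mul(12, Pow(X, 2))))
Add(-38, Mul(38, Function('x')(-1))) = Add(-38, Mul(38, Add(Rational(-18, 5), Mul(12, Pow(-1, 2))))) = Add(-38, Mul(38, Add(Rational(-18, 5), Mul(12, 1)))) = Add(-38, Mul(38, Add(Rational(-18, 5), 12))) = Add(-38, Mul(38, Rational(42, 5))) = Add(-38, Rational(1596, 5)) = Rational(1406, 5)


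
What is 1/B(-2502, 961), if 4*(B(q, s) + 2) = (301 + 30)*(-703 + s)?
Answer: 2/42695 ≈ 4.6844e-5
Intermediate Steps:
B(q, s) = -232701/4 + 331*s/4 (B(q, s) = -2 + ((301 + 30)*(-703 + s))/4 = -2 + (331*(-703 + s))/4 = -2 + (-232693 + 331*s)/4 = -2 + (-232693/4 + 331*s/4) = -232701/4 + 331*s/4)
1/B(-2502, 961) = 1/(-232701/4 + (331/4)*961) = 1/(-232701/4 + 318091/4) = 1/(42695/2) = 2/42695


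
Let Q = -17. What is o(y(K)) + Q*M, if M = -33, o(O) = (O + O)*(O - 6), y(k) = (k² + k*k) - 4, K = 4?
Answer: 1793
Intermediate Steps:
y(k) = -4 + 2*k² (y(k) = (k² + k²) - 4 = 2*k² - 4 = -4 + 2*k²)
o(O) = 2*O*(-6 + O) (o(O) = (2*O)*(-6 + O) = 2*O*(-6 + O))
o(y(K)) + Q*M = 2*(-4 + 2*4²)*(-6 + (-4 + 2*4²)) - 17*(-33) = 2*(-4 + 2*16)*(-6 + (-4 + 2*16)) + 561 = 2*(-4 + 32)*(-6 + (-4 + 32)) + 561 = 2*28*(-6 + 28) + 561 = 2*28*22 + 561 = 1232 + 561 = 1793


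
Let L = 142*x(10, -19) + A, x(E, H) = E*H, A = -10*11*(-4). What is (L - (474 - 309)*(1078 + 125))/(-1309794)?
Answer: 225035/1309794 ≈ 0.17181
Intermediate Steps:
A = 440 (A = -110*(-4) = 440)
L = -26540 (L = 142*(10*(-19)) + 440 = 142*(-190) + 440 = -26980 + 440 = -26540)
(L - (474 - 309)*(1078 + 125))/(-1309794) = (-26540 - (474 - 309)*(1078 + 125))/(-1309794) = (-26540 - 165*1203)*(-1/1309794) = (-26540 - 1*198495)*(-1/1309794) = (-26540 - 198495)*(-1/1309794) = -225035*(-1/1309794) = 225035/1309794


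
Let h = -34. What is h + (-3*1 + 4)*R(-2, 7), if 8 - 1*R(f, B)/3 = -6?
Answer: 8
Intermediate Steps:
R(f, B) = 42 (R(f, B) = 24 - 3*(-6) = 24 + 18 = 42)
h + (-3*1 + 4)*R(-2, 7) = -34 + (-3*1 + 4)*42 = -34 + (-3 + 4)*42 = -34 + 1*42 = -34 + 42 = 8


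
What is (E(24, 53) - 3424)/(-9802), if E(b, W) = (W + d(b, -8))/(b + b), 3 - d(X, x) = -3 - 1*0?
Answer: 164293/470496 ≈ 0.34919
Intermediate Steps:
d(X, x) = 6 (d(X, x) = 3 - (-3 - 1*0) = 3 - (-3 + 0) = 3 - 1*(-3) = 3 + 3 = 6)
E(b, W) = (6 + W)/(2*b) (E(b, W) = (W + 6)/(b + b) = (6 + W)/((2*b)) = (6 + W)*(1/(2*b)) = (6 + W)/(2*b))
(E(24, 53) - 3424)/(-9802) = ((½)*(6 + 53)/24 - 3424)/(-9802) = ((½)*(1/24)*59 - 3424)*(-1/9802) = (59/48 - 3424)*(-1/9802) = -164293/48*(-1/9802) = 164293/470496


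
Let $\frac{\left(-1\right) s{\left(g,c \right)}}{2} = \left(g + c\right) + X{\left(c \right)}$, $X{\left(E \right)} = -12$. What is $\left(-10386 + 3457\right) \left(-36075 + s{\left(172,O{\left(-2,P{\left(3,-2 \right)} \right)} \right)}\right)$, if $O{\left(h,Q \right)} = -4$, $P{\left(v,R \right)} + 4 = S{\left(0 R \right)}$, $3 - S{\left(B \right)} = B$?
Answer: $252125523$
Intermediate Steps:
$S{\left(B \right)} = 3 - B$
$P{\left(v,R \right)} = -1$ ($P{\left(v,R \right)} = -4 - \left(-3 + 0 R\right) = -4 + \left(3 - 0\right) = -4 + \left(3 + 0\right) = -4 + 3 = -1$)
$s{\left(g,c \right)} = 24 - 2 c - 2 g$ ($s{\left(g,c \right)} = - 2 \left(\left(g + c\right) - 12\right) = - 2 \left(\left(c + g\right) - 12\right) = - 2 \left(-12 + c + g\right) = 24 - 2 c - 2 g$)
$\left(-10386 + 3457\right) \left(-36075 + s{\left(172,O{\left(-2,P{\left(3,-2 \right)} \right)} \right)}\right) = \left(-10386 + 3457\right) \left(-36075 - 312\right) = - 6929 \left(-36075 + \left(24 + 8 - 344\right)\right) = - 6929 \left(-36075 - 312\right) = \left(-6929\right) \left(-36387\right) = 252125523$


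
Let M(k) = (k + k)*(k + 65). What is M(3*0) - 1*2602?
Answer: -2602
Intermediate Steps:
M(k) = 2*k*(65 + k) (M(k) = (2*k)*(65 + k) = 2*k*(65 + k))
M(3*0) - 1*2602 = 2*(3*0)*(65 + 3*0) - 1*2602 = 2*0*(65 + 0) - 2602 = 2*0*65 - 2602 = 0 - 2602 = -2602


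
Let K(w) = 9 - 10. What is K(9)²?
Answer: 1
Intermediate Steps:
K(w) = -1
K(9)² = (-1)² = 1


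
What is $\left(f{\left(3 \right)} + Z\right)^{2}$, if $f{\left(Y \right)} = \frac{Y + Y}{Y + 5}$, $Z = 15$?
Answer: $\frac{3969}{16} \approx 248.06$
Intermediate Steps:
$f{\left(Y \right)} = \frac{2 Y}{5 + Y}$
$\left(f{\left(3 \right)} + Z\right)^{2} = \left(2 \cdot 3 \frac{1}{5 + 3} + 15\right)^{2} = \left(2 \cdot 3 \cdot \frac{1}{8} + 15\right)^{2} = \left(\frac{3}{4} + 15\right)^{2} = \left(\frac{63}{4}\right)^{2} = \frac{3969}{16}$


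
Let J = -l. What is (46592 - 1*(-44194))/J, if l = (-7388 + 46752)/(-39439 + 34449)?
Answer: 113255535/9841 ≈ 11509.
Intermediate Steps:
l = -19682/2495 (l = 39364/(-4990) = 39364*(-1/4990) = -19682/2495 ≈ -7.8886)
J = 19682/2495 (J = -1*(-19682/2495) = 19682/2495 ≈ 7.8886)
(46592 - 1*(-44194))/J = (46592 - 1*(-44194))/(19682/2495) = (46592 + 44194)*(2495/19682) = 90786*(2495/19682) = 113255535/9841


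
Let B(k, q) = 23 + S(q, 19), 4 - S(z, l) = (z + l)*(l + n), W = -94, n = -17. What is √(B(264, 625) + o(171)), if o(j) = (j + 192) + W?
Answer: 4*I*√62 ≈ 31.496*I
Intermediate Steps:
S(z, l) = 4 - (-17 + l)*(l + z) (S(z, l) = 4 - (z + l)*(l - 17) = 4 - (l + z)*(-17 + l) = 4 - (-17 + l)*(l + z))
B(k, q) = -11 - 2*q (B(k, q) = 23 + (4 - 1*19² + 17*19 + 17*q - 1*19*q) = 23 + (4 - 1*361 + 323 + 17*q - 19*q) = 23 + (4 - 361 + 323 + 17*q - 19*q) = 23 + (-34 - 2*q) = -11 - 2*q)
o(j) = 98 + j (o(j) = (j + 192) - 94 = (192 + j) - 94 = 98 + j)
√(B(264, 625) + o(171)) = √((-11 - 2*625) + (98 + 171)) = √((-11 - 1250) + 269) = √(-1261 + 269) = √(-992) = 4*I*√62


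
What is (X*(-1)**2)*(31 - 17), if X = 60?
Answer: 840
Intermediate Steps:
(X*(-1)**2)*(31 - 17) = (60*(-1)**2)*(31 - 17) = (60*1)*14 = 60*14 = 840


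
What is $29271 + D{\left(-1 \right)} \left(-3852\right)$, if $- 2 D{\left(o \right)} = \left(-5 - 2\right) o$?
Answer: $42753$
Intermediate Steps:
$D{\left(o \right)} = \frac{7 o}{2}$ ($D{\left(o \right)} = - \frac{\left(-5 - 2\right) o}{2} = - \frac{\left(-7\right) o}{2} = \frac{7 o}{2}$)
$29271 + D{\left(-1 \right)} \left(-3852\right) = 29271 + \frac{7}{2} \left(-1\right) \left(-3852\right) = 29271 - -13482 = 29271 + 13482 = 42753$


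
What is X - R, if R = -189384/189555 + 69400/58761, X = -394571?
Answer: -1464969323535827/3712813785 ≈ -3.9457e+5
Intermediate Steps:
R = 675574592/3712813785 (R = -189384*1/189555 + 69400*(1/58761) = -63128/63185 + 69400/58761 = 675574592/3712813785 ≈ 0.18196)
X - R = -394571 - 1*675574592/3712813785 = -394571 - 675574592/3712813785 = -1464969323535827/3712813785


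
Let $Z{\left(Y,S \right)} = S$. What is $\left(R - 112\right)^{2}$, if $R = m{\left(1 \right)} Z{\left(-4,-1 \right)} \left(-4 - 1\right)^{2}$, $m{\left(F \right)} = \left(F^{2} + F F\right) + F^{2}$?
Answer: $34969$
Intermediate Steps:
$m{\left(F \right)} = 3 F^{2}$ ($m{\left(F \right)} = \left(F^{2} + F^{2}\right) + F^{2} = 2 F^{2} + F^{2} = 3 F^{2}$)
$R = -75$ ($R = 3 \cdot 1^{2} \left(-1\right) \left(-4 - 1\right)^{2} = 3 \cdot 1 \left(-1\right) \left(-5\right)^{2} = 3 \left(-1\right) 25 = \left(-3\right) 25 = -75$)
$\left(R - 112\right)^{2} = \left(-75 - 112\right)^{2} = \left(-187\right)^{2} = 34969$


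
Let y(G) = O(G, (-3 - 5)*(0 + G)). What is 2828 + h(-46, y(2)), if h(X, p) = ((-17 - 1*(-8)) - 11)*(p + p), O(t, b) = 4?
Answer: 2668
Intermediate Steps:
y(G) = 4
h(X, p) = -40*p (h(X, p) = ((-17 + 8) - 11)*(2*p) = (-9 - 11)*(2*p) = -40*p)
2828 + h(-46, y(2)) = 2828 - 40*4 = 2828 - 160 = 2668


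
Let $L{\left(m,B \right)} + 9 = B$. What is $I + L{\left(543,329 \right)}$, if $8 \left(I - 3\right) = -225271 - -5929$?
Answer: $- \frac{108379}{4} \approx -27095.0$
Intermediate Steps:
$I = - \frac{109659}{4}$ ($I = 3 + \frac{-225271 - -5929}{8} = 3 + \frac{-225271 + 5929}{8} = 3 + \frac{1}{8} \left(-219342\right) = 3 - \frac{109671}{4} = - \frac{109659}{4} \approx -27415.0$)
$L{\left(m,B \right)} = -9 + B$
$I + L{\left(543,329 \right)} = - \frac{109659}{4} + \left(-9 + 329\right) = - \frac{109659}{4} + 320 = - \frac{108379}{4}$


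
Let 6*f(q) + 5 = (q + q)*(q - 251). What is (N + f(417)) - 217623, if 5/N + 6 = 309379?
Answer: -361130793497/1856238 ≈ -1.9455e+5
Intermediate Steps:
N = 5/309373 (N = 5/(-6 + 309379) = 5/309373 ≈ 1.6162e-5)
f(q) = -⅚ + q*(-251 + q)/3 (f(q) = -⅚ + ((q + q)*(q - 251))/6 = -⅚ + ((2*q)*(-251 + q))/6 = -⅚ + (2*q*(-251 + q))/6 = -⅚ + q*(-251 + q)/3)
(N + f(417)) - 217623 = (5/309373 + (-⅚ - 251/3*417 + (⅓)*417²)) - 217623 = (5/309373 + (-⅚ - 34889 + (⅓)*173889)) - 217623 = (5/309373 + (-⅚ - 34889 + 57963)) - 217623 = (5/309373 + 138439/6) - 217623 = 42829288777/1856238 - 217623 = -361130793497/1856238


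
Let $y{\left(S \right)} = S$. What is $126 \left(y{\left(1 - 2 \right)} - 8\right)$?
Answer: $-1134$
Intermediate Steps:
$126 \left(y{\left(1 - 2 \right)} - 8\right) = 126 \left(\left(1 - 2\right) - 8\right) = 126 \left(-1 - 8\right) = 126 \left(-9\right) = -1134$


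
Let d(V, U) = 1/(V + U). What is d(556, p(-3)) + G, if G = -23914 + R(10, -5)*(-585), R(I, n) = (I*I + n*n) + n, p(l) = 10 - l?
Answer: -53550865/569 ≈ -94114.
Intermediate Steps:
d(V, U) = 1/(U + V)
R(I, n) = n + I² + n² (R(I, n) = (I² + n²) + n = n + I² + n²)
G = -94114 (G = -23914 + (-5 + 10² + (-5)²)*(-585) = -23914 + (-5 + 100 + 25)*(-585) = -23914 + 120*(-585) = -23914 - 70200 = -94114)
d(556, p(-3)) + G = 1/((10 - 1*(-3)) + 556) - 94114 = 1/((10 + 3) + 556) - 94114 = 1/(13 + 556) - 94114 = 1/569 - 94114 = -53550865/569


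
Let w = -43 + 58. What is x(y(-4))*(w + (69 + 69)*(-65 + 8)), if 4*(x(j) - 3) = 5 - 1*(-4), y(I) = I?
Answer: -164871/4 ≈ -41218.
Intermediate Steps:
w = 15
x(j) = 21/4 (x(j) = 3 + (5 - 1*(-4))/4 = 3 + (5 + 4)/4 = 3 + (1/4)*9 = 3 + 9/4 = 21/4)
x(y(-4))*(w + (69 + 69)*(-65 + 8)) = 21*(15 + (69 + 69)*(-65 + 8))/4 = 21*(15 + 138*(-57))/4 = 21*(15 - 7866)/4 = (21/4)*(-7851) = -164871/4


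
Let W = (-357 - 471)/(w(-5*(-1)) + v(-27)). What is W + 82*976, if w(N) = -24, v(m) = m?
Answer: 1360820/17 ≈ 80048.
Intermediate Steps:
W = 276/17 (W = (-357 - 471)/(-24 - 27) = -828/(-51) = -828*(-1/51) = 276/17 ≈ 16.235)
W + 82*976 = 276/17 + 82*976 = 276/17 + 80032 = 1360820/17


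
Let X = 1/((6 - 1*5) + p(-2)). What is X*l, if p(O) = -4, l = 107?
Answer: -107/3 ≈ -35.667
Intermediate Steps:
X = -⅓ (X = 1/((6 - 1*5) - 4) = 1/((6 - 5) - 4) = 1/(1 - 4) = 1/(-3) = -⅓ ≈ -0.33333)
X*l = -⅓*107 = -107/3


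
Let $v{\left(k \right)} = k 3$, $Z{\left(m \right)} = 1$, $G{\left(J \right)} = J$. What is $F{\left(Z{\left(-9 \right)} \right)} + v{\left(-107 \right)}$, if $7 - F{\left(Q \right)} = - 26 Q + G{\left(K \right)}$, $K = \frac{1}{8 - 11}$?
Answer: $- \frac{863}{3} \approx -287.67$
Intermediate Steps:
$K = - \frac{1}{3}$ ($K = \frac{1}{-3} = - \frac{1}{3} \approx -0.33333$)
$F{\left(Q \right)} = \frac{22}{3} + 26 Q$ ($F{\left(Q \right)} = 7 - \left(- 26 Q - \frac{1}{3}\right) = 7 - \left(- \frac{1}{3} - 26 Q\right) = 7 + \left(\frac{1}{3} + 26 Q\right) = \frac{22}{3} + 26 Q$)
$v{\left(k \right)} = 3 k$
$F{\left(Z{\left(-9 \right)} \right)} + v{\left(-107 \right)} = \left(\frac{22}{3} + 26 \cdot 1\right) + 3 \left(-107\right) = \left(\frac{22}{3} + 26\right) - 321 = \frac{100}{3} - 321 = - \frac{863}{3}$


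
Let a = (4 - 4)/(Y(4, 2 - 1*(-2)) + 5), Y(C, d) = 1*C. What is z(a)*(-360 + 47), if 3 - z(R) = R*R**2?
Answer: -939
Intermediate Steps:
Y(C, d) = C
a = 0 (a = (4 - 4)/(4 + 5) = 0/9 = 0*(1/9) = 0)
z(R) = 3 - R**3 (z(R) = 3 - R*R**2 = 3 - R**3)
z(a)*(-360 + 47) = (3 - 1*0**3)*(-360 + 47) = (3 - 1*0)*(-313) = (3 + 0)*(-313) = 3*(-313) = -939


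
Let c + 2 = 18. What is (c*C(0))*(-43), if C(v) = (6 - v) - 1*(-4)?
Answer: -6880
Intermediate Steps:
C(v) = 10 - v (C(v) = (6 - v) + 4 = 10 - v)
c = 16 (c = -2 + 18 = 16)
(c*C(0))*(-43) = (16*(10 - 1*0))*(-43) = (16*(10 + 0))*(-43) = (16*10)*(-43) = 160*(-43) = -6880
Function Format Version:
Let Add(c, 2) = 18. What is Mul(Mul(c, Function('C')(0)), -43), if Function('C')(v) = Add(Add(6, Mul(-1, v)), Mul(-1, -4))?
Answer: -6880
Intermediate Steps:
Function('C')(v) = Add(10, Mul(-1, v)) (Function('C')(v) = Add(Add(6, Mul(-1, v)), 4) = Add(10, Mul(-1, v)))
c = 16 (c = Add(-2, 18) = 16)
Mul(Mul(c, Function('C')(0)), -43) = Mul(Mul(16, Add(10, Mul(-1, 0))), -43) = Mul(Mul(16, Add(10, 0)), -43) = Mul(Mul(16, 10), -43) = Mul(160, -43) = -6880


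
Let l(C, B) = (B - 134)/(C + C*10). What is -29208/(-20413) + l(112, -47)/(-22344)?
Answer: 804035910817/561925144704 ≈ 1.4309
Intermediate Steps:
l(C, B) = (-134 + B)/(11*C) (l(C, B) = (-134 + B)/(C + 10*C) = (-134 + B)/((11*C)) = (-134 + B)*(1/(11*C)) = (-134 + B)/(11*C))
-29208/(-20413) + l(112, -47)/(-22344) = -29208/(-20413) + ((1/11)*(-134 - 47)/112)/(-22344) = -29208*(-1/20413) + ((1/11)*(1/112)*(-181))*(-1/22344) = 29208/20413 - 181/1232*(-1/22344) = 29208/20413 + 181/27527808 = 804035910817/561925144704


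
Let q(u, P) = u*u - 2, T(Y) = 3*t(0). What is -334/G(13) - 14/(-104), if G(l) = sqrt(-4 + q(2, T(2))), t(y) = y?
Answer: 7/52 + 167*I*sqrt(2) ≈ 0.13462 + 236.17*I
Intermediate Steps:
T(Y) = 0 (T(Y) = 3*0 = 0)
q(u, P) = -2 + u**2 (q(u, P) = u**2 - 2 = -2 + u**2)
G(l) = I*sqrt(2) (G(l) = sqrt(-4 + (-2 + 2**2)) = sqrt(-4 + (-2 + 4)) = sqrt(-4 + 2) = sqrt(-2) = I*sqrt(2))
-334/G(13) - 14/(-104) = -334*(-I*sqrt(2)/2) - 14/(-104) = -(-167)*I*sqrt(2) - 14*(-1/104) = 167*I*sqrt(2) + 7/52 = 7/52 + 167*I*sqrt(2)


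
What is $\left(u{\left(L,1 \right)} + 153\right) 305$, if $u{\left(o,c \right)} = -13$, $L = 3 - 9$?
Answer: $42700$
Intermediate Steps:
$L = -6$
$\left(u{\left(L,1 \right)} + 153\right) 305 = \left(-13 + 153\right) 305 = 140 \cdot 305 = 42700$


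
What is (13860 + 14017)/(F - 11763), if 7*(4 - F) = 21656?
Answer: -195139/103969 ≈ -1.8769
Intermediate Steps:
F = -21628/7 (F = 4 - 1/7*21656 = 4 - 21656/7 = -21628/7 ≈ -3089.7)
(13860 + 14017)/(F - 11763) = (13860 + 14017)/(-21628/7 - 11763) = 27877/(-103969/7) = 27877*(-7/103969) = -195139/103969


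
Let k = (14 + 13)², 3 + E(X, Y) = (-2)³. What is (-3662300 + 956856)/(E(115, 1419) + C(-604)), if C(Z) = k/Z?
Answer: 1634088176/7373 ≈ 2.2163e+5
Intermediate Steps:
E(X, Y) = -11 (E(X, Y) = -3 + (-2)³ = -3 - 8 = -11)
k = 729 (k = 27² = 729)
C(Z) = 729/Z
(-3662300 + 956856)/(E(115, 1419) + C(-604)) = (-3662300 + 956856)/(-11 + 729/(-604)) = -2705444/(-11 + 729*(-1/604)) = -2705444/(-11 - 729/604) = -2705444/(-7373/604) = -2705444*(-604/7373) = 1634088176/7373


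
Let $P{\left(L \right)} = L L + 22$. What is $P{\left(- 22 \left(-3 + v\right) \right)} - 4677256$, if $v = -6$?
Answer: $-4638030$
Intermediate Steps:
$P{\left(L \right)} = 22 + L^{2}$ ($P{\left(L \right)} = L^{2} + 22 = 22 + L^{2}$)
$P{\left(- 22 \left(-3 + v\right) \right)} - 4677256 = \left(22 + \left(- 22 \left(-3 - 6\right)\right)^{2}\right) - 4677256 = \left(22 + \left(\left(-22\right) \left(-9\right)\right)^{2}\right) - 4677256 = \left(22 + 198^{2}\right) - 4677256 = \left(22 + 39204\right) - 4677256 = 39226 - 4677256 = -4638030$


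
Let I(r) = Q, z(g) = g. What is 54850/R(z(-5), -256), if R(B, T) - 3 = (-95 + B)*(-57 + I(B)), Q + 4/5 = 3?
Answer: 54850/5483 ≈ 10.004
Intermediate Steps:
Q = 11/5 (Q = -4/5 + 3 = 11/5 ≈ 2.2000)
I(r) = 11/5
R(B, T) = 5209 - 274*B/5 (R(B, T) = 3 + (-95 + B)*(-57 + 11/5) = 3 + (-95 + B)*(-274/5) = 3 + (5206 - 274*B/5) = 5209 - 274*B/5)
54850/R(z(-5), -256) = 54850/(5209 - 274/5*(-5)) = 54850/(5209 + 274) = 54850/5483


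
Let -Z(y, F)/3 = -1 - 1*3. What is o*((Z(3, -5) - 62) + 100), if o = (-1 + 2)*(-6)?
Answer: -300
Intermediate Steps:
Z(y, F) = 12 (Z(y, F) = -3*(-1 - 1*3) = -3*(-1 - 3) = -3*(-4) = 12)
o = -6 (o = 1*(-6) = -6)
o*((Z(3, -5) - 62) + 100) = -6*((12 - 62) + 100) = -6*(-50 + 100) = -6*50 = -300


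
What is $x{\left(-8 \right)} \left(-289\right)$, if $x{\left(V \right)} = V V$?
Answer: $-18496$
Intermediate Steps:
$x{\left(V \right)} = V^{2}$
$x{\left(-8 \right)} \left(-289\right) = \left(-8\right)^{2} \left(-289\right) = 64 \left(-289\right) = -18496$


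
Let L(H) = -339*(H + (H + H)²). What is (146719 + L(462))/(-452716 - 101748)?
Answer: 289439963/554464 ≈ 522.02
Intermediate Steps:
L(H) = -1356*H² - 339*H (L(H) = -339*(H + (2*H)²) = -339*(H + 4*H²) = -1356*H² - 339*H)
(146719 + L(462))/(-452716 - 101748) = (146719 - 339*462*(1 + 4*462))/(-452716 - 101748) = (146719 - 339*462*(1 + 1848))/(-554464) = (146719 - 339*462*1849)*(-1/554464) = (146719 - 289586682)*(-1/554464) = -289439963*(-1/554464) = 289439963/554464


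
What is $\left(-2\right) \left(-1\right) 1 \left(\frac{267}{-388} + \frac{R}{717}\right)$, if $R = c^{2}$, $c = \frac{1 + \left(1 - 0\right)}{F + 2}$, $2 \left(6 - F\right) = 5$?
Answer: $- \frac{23157911}{16830858} \approx -1.3759$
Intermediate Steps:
$F = \frac{7}{2}$ ($F = 6 - \frac{5}{2} = \frac{7}{2} \approx 3.5$)
$c = \frac{4}{11}$ ($c = \frac{1 + \left(1 - 0\right)}{\frac{7}{2} + 2} = \frac{1 + \left(1 + 0\right)}{\frac{11}{2}} = \left(1 + 1\right) \frac{2}{11} = 2 \cdot \frac{2}{11} = \frac{4}{11} \approx 0.36364$)
$R = \frac{16}{121}$ ($R = \left(\frac{4}{11}\right)^{2} = \frac{16}{121} \approx 0.13223$)
$\left(-2\right) \left(-1\right) 1 \left(\frac{267}{-388} + \frac{R}{717}\right) = \left(-2\right) \left(-1\right) 1 \left(\frac{267}{-388} + \frac{16}{121 \cdot 717}\right) = 2 \cdot 1 \left(267 \left(- \frac{1}{388}\right) + \frac{16}{121} \cdot \frac{1}{717}\right) = 2 \left(- \frac{267}{388} + \frac{16}{86757}\right) = 2 \left(- \frac{23157911}{33661716}\right) = - \frac{23157911}{16830858}$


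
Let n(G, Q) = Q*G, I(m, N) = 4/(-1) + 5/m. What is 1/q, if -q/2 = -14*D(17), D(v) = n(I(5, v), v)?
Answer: -1/1428 ≈ -0.00070028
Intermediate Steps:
I(m, N) = -4 + 5/m (I(m, N) = 4*(-1) + 5/m = -4 + 5/m)
n(G, Q) = G*Q
D(v) = -3*v (D(v) = (-4 + 5/5)*v = (-4 + 5*(⅕))*v = (-4 + 1)*v = -3*v)
q = -1428 (q = -(-28)*(-3*17) = -(-28)*(-51) = -2*714 = -1428)
1/q = 1/(-1428) = -1/1428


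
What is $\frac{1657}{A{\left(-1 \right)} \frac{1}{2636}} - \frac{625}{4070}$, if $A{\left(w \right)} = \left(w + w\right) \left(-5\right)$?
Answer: $\frac{1777715139}{4070} \approx 4.3679 \cdot 10^{5}$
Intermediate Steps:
$A{\left(w \right)} = - 10 w$ ($A{\left(w \right)} = 2 w \left(-5\right) = - 10 w$)
$\frac{1657}{A{\left(-1 \right)} \frac{1}{2636}} - \frac{625}{4070} = \frac{1657}{\left(-10\right) \left(-1\right) \frac{1}{2636}} - \frac{625}{4070} = \frac{1657}{10 \cdot \frac{1}{2636}} - \frac{125}{814} = \frac{1657}{\frac{5}{1318}} - \frac{125}{814} = 1657 \cdot \frac{1318}{5} - \frac{125}{814} = \frac{2183926}{5} - \frac{125}{814} = \frac{1777715139}{4070}$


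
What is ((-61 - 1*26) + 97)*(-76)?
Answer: -760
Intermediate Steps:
((-61 - 1*26) + 97)*(-76) = ((-61 - 26) + 97)*(-76) = (-87 + 97)*(-76) = 10*(-76) = -760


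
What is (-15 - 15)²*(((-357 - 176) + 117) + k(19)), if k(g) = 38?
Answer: -340200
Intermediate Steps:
(-15 - 15)²*(((-357 - 176) + 117) + k(19)) = (-15 - 15)²*(((-357 - 176) + 117) + 38) = (-30)²*((-533 + 117) + 38) = 900*(-416 + 38) = 900*(-378) = -340200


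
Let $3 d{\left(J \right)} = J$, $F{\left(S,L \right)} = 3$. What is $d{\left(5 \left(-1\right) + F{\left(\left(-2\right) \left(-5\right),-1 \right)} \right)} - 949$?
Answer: $- \frac{2849}{3} \approx -949.67$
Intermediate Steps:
$d{\left(J \right)} = \frac{J}{3}$
$d{\left(5 \left(-1\right) + F{\left(\left(-2\right) \left(-5\right),-1 \right)} \right)} - 949 = \frac{5 \left(-1\right) + 3}{3} - 949 = \frac{-5 + 3}{3} - 949 = \frac{1}{3} \left(-2\right) - 949 = - \frac{2}{3} - 949 = - \frac{2849}{3}$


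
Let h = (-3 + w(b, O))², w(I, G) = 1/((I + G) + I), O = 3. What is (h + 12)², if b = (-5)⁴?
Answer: 1086537745379584/2464928260081 ≈ 440.80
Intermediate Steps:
b = 625
w(I, G) = 1/(G + 2*I) (w(I, G) = 1/((G + I) + I) = 1/(G + 2*I))
h = 14122564/1570009 (h = (-3 + 1/(3 + 2*625))² = (-3 + 1/(3 + 1250))² = (-3 + 1/1253)² = (-3758/1253)² = 14122564/1570009 ≈ 8.9952)
(h + 12)² = (14122564/1570009 + 12)² = (32962672/1570009)² = 1086537745379584/2464928260081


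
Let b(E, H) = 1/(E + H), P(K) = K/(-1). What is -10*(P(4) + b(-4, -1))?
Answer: 42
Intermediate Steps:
P(K) = -K (P(K) = K*(-1) = -K)
-10*(P(4) + b(-4, -1)) = -10*(-1*4 + 1/(-4 - 1)) = -10*(-4 + 1/(-5)) = -10*(-4 - ⅕) = -10*(-21/5) = 42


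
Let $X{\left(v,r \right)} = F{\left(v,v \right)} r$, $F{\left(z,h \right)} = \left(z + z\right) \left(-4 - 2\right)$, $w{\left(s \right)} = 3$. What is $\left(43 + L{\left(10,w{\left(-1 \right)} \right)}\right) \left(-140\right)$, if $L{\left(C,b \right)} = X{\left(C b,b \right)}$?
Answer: $145180$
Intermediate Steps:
$F{\left(z,h \right)} = - 12 z$ ($F{\left(z,h \right)} = 2 z \left(-6\right) = - 12 z$)
$X{\left(v,r \right)} = - 12 r v$ ($X{\left(v,r \right)} = - 12 v r = - 12 r v$)
$L{\left(C,b \right)} = - 12 C b^{2}$ ($L{\left(C,b \right)} = - 12 b C b = - 12 C b^{2}$)
$\left(43 + L{\left(10,w{\left(-1 \right)} \right)}\right) \left(-140\right) = \left(43 - 120 \cdot 3^{2}\right) \left(-140\right) = \left(43 - 120 \cdot 9\right) \left(-140\right) = \left(43 - 1080\right) \left(-140\right) = \left(-1037\right) \left(-140\right) = 145180$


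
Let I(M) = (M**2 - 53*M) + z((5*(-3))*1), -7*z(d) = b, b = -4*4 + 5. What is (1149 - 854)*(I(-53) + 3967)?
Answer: 19796270/7 ≈ 2.8280e+6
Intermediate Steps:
b = -11 (b = -16 + 5 = -11)
z(d) = 11/7 (z(d) = -1/7*(-11) = 11/7)
I(M) = 11/7 + M**2 - 53*M (I(M) = (M**2 - 53*M) + 11/7 = 11/7 + M**2 - 53*M)
(1149 - 854)*(I(-53) + 3967) = (1149 - 854)*((11/7 + (-53)**2 - 53*(-53)) + 3967) = 295*((11/7 + 2809 + 2809) + 3967) = 295*(39337/7 + 3967) = 295*(67106/7) = 19796270/7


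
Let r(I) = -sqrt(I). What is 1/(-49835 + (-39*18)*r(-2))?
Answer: -49835/2484512833 - 702*I*sqrt(2)/2484512833 ≈ -2.0058e-5 - 3.9959e-7*I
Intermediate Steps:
1/(-49835 + (-39*18)*r(-2)) = 1/(-49835 + (-39*18)*(-sqrt(-2))) = 1/(-49835 - (-702)*I*sqrt(2)) = 1/(-49835 + 702*I*sqrt(2))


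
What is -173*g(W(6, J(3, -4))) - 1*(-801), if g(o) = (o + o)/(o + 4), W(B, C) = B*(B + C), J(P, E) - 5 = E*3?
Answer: -237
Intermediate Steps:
J(P, E) = 5 + 3*E (J(P, E) = 5 + E*3 = 5 + 3*E)
g(o) = 2*o/(4 + o) (g(o) = (2*o)/(4 + o) = 2*o/(4 + o))
-173*g(W(6, J(3, -4))) - 1*(-801) = -346*6*(6 + (5 + 3*(-4)))/(4 + 6*(6 + (5 + 3*(-4)))) - 1*(-801) = -346*6*(6 + (5 - 12))/(4 + 6*(6 + (5 - 12))) + 801 = -346*6*(6 - 7)/(4 + 6*(6 - 7)) + 801 = -346*6*(-1)/(4 + 6*(-1)) + 801 = -346*(-6)/(4 - 6) + 801 = -346*(-6)/(-2) + 801 = -346*(-6)*(-1)/2 + 801 = -173*6 + 801 = -1038 + 801 = -237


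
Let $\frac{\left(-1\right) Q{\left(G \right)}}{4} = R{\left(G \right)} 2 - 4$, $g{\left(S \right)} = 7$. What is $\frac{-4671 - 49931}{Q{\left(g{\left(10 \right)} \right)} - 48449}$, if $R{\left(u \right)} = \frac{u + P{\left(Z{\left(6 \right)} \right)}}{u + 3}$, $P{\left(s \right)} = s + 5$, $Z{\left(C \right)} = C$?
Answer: $\frac{273010}{242237} \approx 1.127$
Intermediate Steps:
$P{\left(s \right)} = 5 + s$
$R{\left(u \right)} = \frac{11 + u}{3 + u}$ ($R{\left(u \right)} = \frac{u + \left(5 + 6\right)}{u + 3} = \frac{u + 11}{3 + u} = \frac{11 + u}{3 + u}$)
$Q{\left(G \right)} = 16 - \frac{8 \left(11 + G\right)}{3 + G}$ ($Q{\left(G \right)} = - 4 \left(\frac{11 + G}{3 + G} 2 - 4\right) = - 4 \left(\frac{2 \left(11 + G\right)}{3 + G} - 4\right) = - 4 \left(-4 + \frac{2 \left(11 + G\right)}{3 + G}\right) = 16 - \frac{8 \left(11 + G\right)}{3 + G}$)
$\frac{-4671 - 49931}{Q{\left(g{\left(10 \right)} \right)} - 48449} = \frac{-4671 - 49931}{\frac{8 \left(-5 + 7\right)}{3 + 7} - 48449} = - \frac{54602}{8 \cdot \frac{1}{10} \cdot 2 - 48449} = - \frac{54602}{\frac{8}{5} - 48449} = - \frac{54602}{- \frac{242237}{5}} = \left(-54602\right) \left(- \frac{5}{242237}\right) = \frac{273010}{242237}$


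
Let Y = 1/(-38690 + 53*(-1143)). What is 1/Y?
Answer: -99269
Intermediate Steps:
Y = -1/99269 (Y = 1/(-38690 - 60579) = 1/(-99269) = -1/99269 ≈ -1.0074e-5)
1/Y = 1/(-1/99269) = -99269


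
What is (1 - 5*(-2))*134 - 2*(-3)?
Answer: 1480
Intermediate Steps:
(1 - 5*(-2))*134 - 2*(-3) = (1 + 10)*134 + 6 = 11*134 + 6 = 1474 + 6 = 1480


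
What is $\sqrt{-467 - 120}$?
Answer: $i \sqrt{587} \approx 24.228 i$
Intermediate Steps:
$\sqrt{-467 - 120} = \sqrt{-587} = i \sqrt{587}$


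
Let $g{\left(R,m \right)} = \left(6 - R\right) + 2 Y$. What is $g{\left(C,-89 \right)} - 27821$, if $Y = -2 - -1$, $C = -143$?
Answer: $-27674$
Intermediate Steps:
$Y = -1$ ($Y = -2 + 1 = -1$)
$g{\left(R,m \right)} = 4 - R$ ($g{\left(R,m \right)} = \left(6 - R\right) + 2 \left(-1\right) = \left(6 - R\right) - 2 = 4 - R$)
$g{\left(C,-89 \right)} - 27821 = \left(4 - -143\right) - 27821 = \left(4 + 143\right) - 27821 = 147 - 27821 = -27674$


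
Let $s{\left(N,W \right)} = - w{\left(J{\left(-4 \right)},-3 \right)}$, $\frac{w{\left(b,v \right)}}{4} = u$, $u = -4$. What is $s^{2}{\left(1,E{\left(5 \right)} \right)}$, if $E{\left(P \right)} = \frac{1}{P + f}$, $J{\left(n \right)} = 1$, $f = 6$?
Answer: $256$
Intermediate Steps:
$E{\left(P \right)} = \frac{1}{6 + P}$ ($E{\left(P \right)} = \frac{1}{P + 6} = \frac{1}{6 + P}$)
$w{\left(b,v \right)} = -16$ ($w{\left(b,v \right)} = 4 \left(-4\right) = -16$)
$s{\left(N,W \right)} = 16$ ($s{\left(N,W \right)} = \left(-1\right) \left(-16\right) = 16$)
$s^{2}{\left(1,E{\left(5 \right)} \right)} = 16^{2} = 256$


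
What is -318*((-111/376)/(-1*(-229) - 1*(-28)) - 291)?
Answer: 4471083657/48316 ≈ 92538.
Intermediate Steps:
-318*((-111/376)/(-1*(-229) - 1*(-28)) - 291) = -318*((-111/376)/(229 + 28) - 291) = -318*(-1*111/376/257 - 291) = -318*(-111/376*1/257 - 291) = -318*(-111/96632 - 291) = -318*(-28120023/96632) = 4471083657/48316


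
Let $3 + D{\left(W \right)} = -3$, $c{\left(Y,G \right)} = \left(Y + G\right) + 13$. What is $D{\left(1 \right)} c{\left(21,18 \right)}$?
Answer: $-312$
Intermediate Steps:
$c{\left(Y,G \right)} = 13 + G + Y$ ($c{\left(Y,G \right)} = \left(G + Y\right) + 13 = 13 + G + Y$)
$D{\left(W \right)} = -6$ ($D{\left(W \right)} = -3 - 3 = -6$)
$D{\left(1 \right)} c{\left(21,18 \right)} = - 6 \left(13 + 18 + 21\right) = \left(-6\right) 52 = -312$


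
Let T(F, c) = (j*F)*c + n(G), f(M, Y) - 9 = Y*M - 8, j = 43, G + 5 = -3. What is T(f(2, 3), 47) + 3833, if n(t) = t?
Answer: 17972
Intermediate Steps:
G = -8 (G = -5 - 3 = -8)
f(M, Y) = 1 + M*Y (f(M, Y) = 9 + (Y*M - 8) = 9 + (M*Y - 8) = 9 + (-8 + M*Y) = 1 + M*Y)
T(F, c) = -8 + 43*F*c (T(F, c) = (43*F)*c - 8 = 43*F*c - 8 = -8 + 43*F*c)
T(f(2, 3), 47) + 3833 = (-8 + 43*(1 + 2*3)*47) + 3833 = (-8 + 43*(1 + 6)*47) + 3833 = (-8 + 43*7*47) + 3833 = (-8 + 14147) + 3833 = 14139 + 3833 = 17972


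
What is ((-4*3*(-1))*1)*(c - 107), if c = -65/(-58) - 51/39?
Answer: -484914/377 ≈ -1286.2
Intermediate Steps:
c = -141/754 (c = -65*(-1/58) - 51*1/39 = 65/58 - 17/13 = -141/754 ≈ -0.18700)
((-4*3*(-1))*1)*(c - 107) = ((-4*3*(-1))*1)*(-141/754 - 107) = (-12*(-1)*1)*(-80819/754) = (12*1)*(-80819/754) = 12*(-80819/754) = -484914/377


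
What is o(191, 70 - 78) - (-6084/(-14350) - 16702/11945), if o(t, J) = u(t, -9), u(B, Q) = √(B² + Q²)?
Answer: 16700032/17141075 + √36562 ≈ 192.19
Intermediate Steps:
o(t, J) = √(81 + t²) (o(t, J) = √(t² + (-9)²) = √(t² + 81) = √(81 + t²))
o(191, 70 - 78) - (-6084/(-14350) - 16702/11945) = √(81 + 191²) - (-6084/(-14350) - 16702/11945) = √(81 + 36481) - (-6084*(-1/14350) - 16702*1/11945) = √36562 - (3042/7175 - 16702/11945) = √36562 - 1*(-16700032/17141075) = √36562 + 16700032/17141075 = 16700032/17141075 + √36562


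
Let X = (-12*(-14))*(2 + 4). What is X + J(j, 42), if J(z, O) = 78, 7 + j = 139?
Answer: 1086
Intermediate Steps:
j = 132 (j = -7 + 139 = 132)
X = 1008 (X = 168*6 = 1008)
X + J(j, 42) = 1008 + 78 = 1086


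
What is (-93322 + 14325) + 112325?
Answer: 33328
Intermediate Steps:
(-93322 + 14325) + 112325 = -78997 + 112325 = 33328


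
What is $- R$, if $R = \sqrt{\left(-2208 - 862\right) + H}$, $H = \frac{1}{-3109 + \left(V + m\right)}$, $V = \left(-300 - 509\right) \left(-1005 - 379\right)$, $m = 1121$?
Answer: $- \frac{i \sqrt{958746999157503}}{558834} \approx - 55.408 i$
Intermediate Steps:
$V = 1119656$ ($V = \left(-809\right) \left(-1384\right) = 1119656$)
$H = \frac{1}{1117668}$ ($H = \frac{1}{-3109 + \left(1119656 + 1121\right)} = \frac{1}{-3109 + 1120777} = \frac{1}{1117668} \approx 8.9472 \cdot 10^{-7}$)
$R = \frac{i \sqrt{958746999157503}}{558834}$ ($R = \sqrt{\left(-2208 - 862\right) + \frac{1}{1117668}} = \sqrt{-3070 + \frac{1}{1117668}} = \sqrt{- \frac{3431240759}{1117668}} = \frac{i \sqrt{958746999157503}}{558834} \approx 55.408 i$)
$- R = - \frac{i \sqrt{958746999157503}}{558834}$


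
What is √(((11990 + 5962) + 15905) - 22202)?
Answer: 3*√1295 ≈ 107.96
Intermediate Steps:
√(((11990 + 5962) + 15905) - 22202) = √((17952 + 15905) - 22202) = √(33857 - 22202) = √11655 = 3*√1295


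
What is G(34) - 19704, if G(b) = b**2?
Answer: -18548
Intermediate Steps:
G(34) - 19704 = 34**2 - 19704 = 1156 - 19704 = -18548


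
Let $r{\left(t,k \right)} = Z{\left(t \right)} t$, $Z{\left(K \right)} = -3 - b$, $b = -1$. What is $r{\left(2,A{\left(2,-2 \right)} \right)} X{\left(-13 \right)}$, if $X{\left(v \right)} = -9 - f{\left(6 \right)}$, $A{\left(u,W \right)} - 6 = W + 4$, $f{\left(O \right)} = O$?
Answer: $60$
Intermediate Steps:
$A{\left(u,W \right)} = 10 + W$ ($A{\left(u,W \right)} = 6 + \left(W + 4\right) = 6 + \left(4 + W\right) = 10 + W$)
$X{\left(v \right)} = -15$ ($X{\left(v \right)} = -9 - 6 = -15$)
$Z{\left(K \right)} = -2$ ($Z{\left(K \right)} = -3 - -1 = -3 + 1 = -2$)
$r{\left(t,k \right)} = - 2 t$
$r{\left(2,A{\left(2,-2 \right)} \right)} X{\left(-13 \right)} = \left(-2\right) 2 \left(-15\right) = \left(-4\right) \left(-15\right) = 60$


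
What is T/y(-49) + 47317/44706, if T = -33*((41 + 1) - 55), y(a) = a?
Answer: -16860341/2190594 ≈ -7.6967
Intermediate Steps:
T = 429 (T = -33*(42 - 55) = -33*(-13) = 429)
T/y(-49) + 47317/44706 = 429/(-49) + 47317/44706 = 429*(-1/49) + 47317*(1/44706) = -429/49 + 47317/44706 = -16860341/2190594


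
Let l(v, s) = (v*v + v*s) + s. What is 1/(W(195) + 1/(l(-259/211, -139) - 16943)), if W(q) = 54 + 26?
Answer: 752844430/60227509879 ≈ 0.012500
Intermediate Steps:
l(v, s) = s + v² + s*v (l(v, s) = (v² + s*v) + s = s + v² + s*v)
W(q) = 80
1/(W(195) + 1/(l(-259/211, -139) - 16943)) = 1/(80 + 1/((-139 + (-259/211)² - (-36001)/211) - 16943)) = 1/(80 + 1/((-139 + (-259*1/211)² - (-36001)/211) - 16943)) = 1/(80 + 1/((-139 + (-259/211)² - 139*(-259/211)) - 16943)) = 1/(80 + 1/((-139 + 67081/44521 + 36001/211) - 16943)) = 1/(80 + 1/(1474873/44521 - 16943)) = 1/(80 + 1/(-752844430/44521)) = 1/(80 - 44521/752844430) = 1/(60227509879/752844430) = 752844430/60227509879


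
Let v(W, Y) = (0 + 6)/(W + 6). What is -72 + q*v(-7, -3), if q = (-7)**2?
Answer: -366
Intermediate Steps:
q = 49
v(W, Y) = 6/(6 + W)
-72 + q*v(-7, -3) = -72 + 49*(6/(6 - 7)) = -72 + 49*(6/(-1)) = -72 + 49*(6*(-1)) = -72 + 49*(-6) = -72 - 294 = -366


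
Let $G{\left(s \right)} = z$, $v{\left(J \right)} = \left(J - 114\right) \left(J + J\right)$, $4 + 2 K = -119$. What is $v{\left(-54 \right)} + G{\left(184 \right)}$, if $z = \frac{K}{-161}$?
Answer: $\frac{5842491}{322} \approx 18144.0$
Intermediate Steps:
$K = - \frac{123}{2}$ ($K = -2 + \frac{1}{2} \left(-119\right) = -2 - \frac{119}{2} = - \frac{123}{2} \approx -61.5$)
$v{\left(J \right)} = 2 J \left(-114 + J\right)$ ($v{\left(J \right)} = \left(-114 + J\right) 2 J = 2 J \left(-114 + J\right)$)
$z = \frac{123}{322}$ ($z = - \frac{123}{2 \left(-161\right)} = \left(- \frac{123}{2}\right) \left(- \frac{1}{161}\right) = \frac{123}{322} \approx 0.38199$)
$G{\left(s \right)} = \frac{123}{322}$
$v{\left(-54 \right)} + G{\left(184 \right)} = 2 \left(-54\right) \left(-114 - 54\right) + \frac{123}{322} = 2 \left(-54\right) \left(-168\right) + \frac{123}{322} = 18144 + \frac{123}{322} = \frac{5842491}{322}$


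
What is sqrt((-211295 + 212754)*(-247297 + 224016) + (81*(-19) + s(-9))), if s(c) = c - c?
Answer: I*sqrt(33968518) ≈ 5828.3*I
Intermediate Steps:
s(c) = 0
sqrt((-211295 + 212754)*(-247297 + 224016) + (81*(-19) + s(-9))) = sqrt((-211295 + 212754)*(-247297 + 224016) + (81*(-19) + 0)) = sqrt(1459*(-23281) + (-1539 + 0)) = sqrt(-33966979 - 1539) = sqrt(-33968518) = I*sqrt(33968518)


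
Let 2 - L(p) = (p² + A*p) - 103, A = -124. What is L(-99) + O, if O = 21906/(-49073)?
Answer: -1078253862/49073 ≈ -21972.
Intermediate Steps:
O = -21906/49073 (O = 21906*(-1/49073) = -21906/49073 ≈ -0.44640)
L(p) = 105 - p² + 124*p (L(p) = 2 - ((p² - 124*p) - 103) = 2 - (-103 + p² - 124*p) = 2 + (103 - p² + 124*p) = 105 - p² + 124*p)
L(-99) + O = (105 - 1*(-99)² + 124*(-99)) - 21906/49073 = (105 - 1*9801 - 12276) - 21906/49073 = (105 - 9801 - 12276) - 21906/49073 = -21972 - 21906/49073 = -1078253862/49073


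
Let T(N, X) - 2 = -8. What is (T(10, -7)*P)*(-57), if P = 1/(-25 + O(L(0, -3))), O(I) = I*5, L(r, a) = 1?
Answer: -171/10 ≈ -17.100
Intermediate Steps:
T(N, X) = -6 (T(N, X) = 2 - 8 = -6)
O(I) = 5*I
P = -1/20 (P = 1/(-25 + 5*1) = 1/(-25 + 5) = 1/(-20) = -1/20 ≈ -0.050000)
(T(10, -7)*P)*(-57) = -6*(-1/20)*(-57) = (3/10)*(-57) = -171/10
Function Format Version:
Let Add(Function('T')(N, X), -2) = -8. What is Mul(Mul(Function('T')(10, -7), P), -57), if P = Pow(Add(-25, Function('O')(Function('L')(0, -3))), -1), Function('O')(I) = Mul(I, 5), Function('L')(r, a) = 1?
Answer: Rational(-171, 10) ≈ -17.100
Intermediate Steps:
Function('T')(N, X) = -6 (Function('T')(N, X) = Add(2, -8) = -6)
Function('O')(I) = Mul(5, I)
P = Rational(-1, 20) (P = Pow(Add(-25, Mul(5, 1)), -1) = Pow(Add(-25, 5), -1) = Pow(-20, -1) = Rational(-1, 20) ≈ -0.050000)
Mul(Mul(Function('T')(10, -7), P), -57) = Mul(Mul(-6, Rational(-1, 20)), -57) = Mul(Rational(3, 10), -57) = Rational(-171, 10)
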